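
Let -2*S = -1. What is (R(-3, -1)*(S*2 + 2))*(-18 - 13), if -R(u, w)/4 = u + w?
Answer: -1488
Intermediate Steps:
S = ½ (S = -½*(-1) = ½ ≈ 0.50000)
R(u, w) = -4*u - 4*w (R(u, w) = -4*(u + w) = -4*u - 4*w)
(R(-3, -1)*(S*2 + 2))*(-18 - 13) = ((-4*(-3) - 4*(-1))*((½)*2 + 2))*(-18 - 13) = ((12 + 4)*(1 + 2))*(-31) = (16*3)*(-31) = 48*(-31) = -1488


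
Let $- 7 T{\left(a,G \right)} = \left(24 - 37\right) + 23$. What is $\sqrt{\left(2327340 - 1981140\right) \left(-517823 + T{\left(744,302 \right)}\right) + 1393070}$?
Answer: $\frac{i \sqrt{8784201780970}}{7} \approx 4.234 \cdot 10^{5} i$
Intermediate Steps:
$T{\left(a,G \right)} = - \frac{10}{7}$ ($T{\left(a,G \right)} = - \frac{\left(24 - 37\right) + 23}{7} = - \frac{-13 + 23}{7} = \left(- \frac{1}{7}\right) 10 = - \frac{10}{7}$)
$\sqrt{\left(2327340 - 1981140\right) \left(-517823 + T{\left(744,302 \right)}\right) + 1393070} = \sqrt{\left(2327340 - 1981140\right) \left(-517823 - \frac{10}{7}\right) + 1393070} = \sqrt{\left(2327340 - 1981140\right) \left(- \frac{3624771}{7}\right) + 1393070} = \sqrt{346200 \left(- \frac{3624771}{7}\right) + 1393070} = \sqrt{- \frac{1254895720200}{7} + 1393070} = \sqrt{- \frac{1254885968710}{7}} = \frac{i \sqrt{8784201780970}}{7}$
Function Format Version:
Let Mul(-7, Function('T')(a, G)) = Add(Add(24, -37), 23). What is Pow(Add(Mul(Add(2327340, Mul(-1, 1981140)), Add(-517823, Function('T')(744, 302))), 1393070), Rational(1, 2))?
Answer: Mul(Rational(1, 7), I, Pow(8784201780970, Rational(1, 2))) ≈ Mul(4.2340e+5, I)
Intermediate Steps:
Function('T')(a, G) = Rational(-10, 7) (Function('T')(a, G) = Mul(Rational(-1, 7), Add(Add(24, -37), 23)) = Mul(Rational(-1, 7), Add(-13, 23)) = Mul(Rational(-1, 7), 10) = Rational(-10, 7))
Pow(Add(Mul(Add(2327340, Mul(-1, 1981140)), Add(-517823, Function('T')(744, 302))), 1393070), Rational(1, 2)) = Pow(Add(Mul(Add(2327340, Mul(-1, 1981140)), Add(-517823, Rational(-10, 7))), 1393070), Rational(1, 2)) = Pow(Add(Mul(Add(2327340, -1981140), Rational(-3624771, 7)), 1393070), Rational(1, 2)) = Pow(Add(Mul(346200, Rational(-3624771, 7)), 1393070), Rational(1, 2)) = Pow(Add(Rational(-1254895720200, 7), 1393070), Rational(1, 2)) = Pow(Rational(-1254885968710, 7), Rational(1, 2)) = Mul(Rational(1, 7), I, Pow(8784201780970, Rational(1, 2)))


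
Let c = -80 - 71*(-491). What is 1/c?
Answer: 1/34781 ≈ 2.8751e-5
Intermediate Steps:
c = 34781 (c = -80 + 34861 = 34781)
1/c = 1/34781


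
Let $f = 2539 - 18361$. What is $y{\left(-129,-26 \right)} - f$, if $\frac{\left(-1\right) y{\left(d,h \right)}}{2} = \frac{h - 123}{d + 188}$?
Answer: $\frac{933796}{59} \approx 15827.0$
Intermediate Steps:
$f = -15822$ ($f = 2539 - 18361 = -15822$)
$y{\left(d,h \right)} = - \frac{2 \left(-123 + h\right)}{188 + d}$ ($y{\left(d,h \right)} = - 2 \frac{h - 123}{d + 188} = - 2 \frac{-123 + h}{188 + d} = - \frac{2 \left(-123 + h\right)}{188 + d}$)
$y{\left(-129,-26 \right)} - f = \frac{2 \left(123 - -26\right)}{188 - 129} - -15822 = \frac{2 \left(123 + 26\right)}{59} + 15822 = 2 \cdot \frac{1}{59} \cdot 149 + 15822 = \frac{298}{59} + 15822 = \frac{933796}{59}$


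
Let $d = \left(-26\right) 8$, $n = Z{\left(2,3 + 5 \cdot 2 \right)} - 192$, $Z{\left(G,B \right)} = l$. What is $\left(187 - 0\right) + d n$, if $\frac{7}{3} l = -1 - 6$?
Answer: $40747$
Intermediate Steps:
$l = -3$ ($l = \frac{3 \left(-1 - 6\right)}{7} = \frac{3}{7} \left(-7\right) = -3$)
$Z{\left(G,B \right)} = -3$
$n = -195$ ($n = -3 - 192 = -195$)
$d = -208$
$\left(187 - 0\right) + d n = \left(187 - 0\right) - -40560 = \left(187 + 0\right) + 40560 = 187 + 40560 = 40747$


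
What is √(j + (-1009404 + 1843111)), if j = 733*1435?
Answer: √1885562 ≈ 1373.2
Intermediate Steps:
j = 1051855
√(j + (-1009404 + 1843111)) = √(1051855 + (-1009404 + 1843111)) = √(1051855 + 833707) = √1885562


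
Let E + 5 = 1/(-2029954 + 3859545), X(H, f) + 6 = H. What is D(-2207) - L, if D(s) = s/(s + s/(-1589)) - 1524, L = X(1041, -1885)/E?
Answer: -3186242996027/2421158492 ≈ -1316.0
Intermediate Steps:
X(H, f) = -6 + H
E = -9147954/1829591 (E = -5 + 1/(-2029954 + 3859545) = -5 + 1/1829591 = -9147954/1829591 ≈ -5.0000)
L = -631208895/3049318 (L = (-6 + 1041)/(-9147954/1829591) = 1035*(-1829591/9147954) = -631208895/3049318 ≈ -207.00)
D(s) = -2418523/1588 (D(s) = s/(s + s*(-1/1589)) - 1524 = s/(s - s/1589) - 1524 = s/((1588*s/1589)) - 1524 = (1589/(1588*s))*s - 1524 = 1589/1588 - 1524 = -2418523/1588)
D(-2207) - L = -2418523/1588 - 1*(-631208895/3049318) = -2418523/1588 + 631208895/3049318 = -3186242996027/2421158492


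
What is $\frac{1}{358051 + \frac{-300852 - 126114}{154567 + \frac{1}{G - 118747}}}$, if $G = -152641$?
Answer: $\frac{41947628995}{15019274635839937} \approx 2.7929 \cdot 10^{-6}$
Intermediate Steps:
$\frac{1}{358051 + \frac{-300852 - 126114}{154567 + \frac{1}{G - 118747}}} = \frac{1}{358051 + \frac{-300852 - 126114}{154567 + \frac{1}{-152641 - 118747}}} = \frac{1}{358051 - \frac{426966}{154567 + \frac{1}{-271388}}} = \frac{1}{358051 - \frac{426966}{154567 - \frac{1}{271388}}} = \frac{1}{358051 - \frac{426966}{\frac{41947628995}{271388}}} = \frac{1}{358051 - \frac{115873448808}{41947628995}} = \frac{1}{\frac{15019274635839937}{41947628995}} = \frac{41947628995}{15019274635839937}$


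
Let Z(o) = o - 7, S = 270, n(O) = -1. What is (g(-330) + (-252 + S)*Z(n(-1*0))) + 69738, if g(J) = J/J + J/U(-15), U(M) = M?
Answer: 69617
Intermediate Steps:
Z(o) = -7 + o
g(J) = 1 - J/15 (g(J) = J/J + J/(-15) = 1 + J*(-1/15) = 1 - J/15)
(g(-330) + (-252 + S)*Z(n(-1*0))) + 69738 = ((1 - 1/15*(-330)) + (-252 + 270)*(-7 - 1)) + 69738 = ((1 + 22) + 18*(-8)) + 69738 = (23 - 144) + 69738 = -121 + 69738 = 69617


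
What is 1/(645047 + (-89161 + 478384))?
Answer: 1/1034270 ≈ 9.6687e-7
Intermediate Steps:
1/(645047 + (-89161 + 478384)) = 1/(645047 + 389223) = 1/1034270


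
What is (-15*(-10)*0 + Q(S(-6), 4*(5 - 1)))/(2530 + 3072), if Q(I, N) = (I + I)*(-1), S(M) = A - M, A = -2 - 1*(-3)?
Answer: -7/2801 ≈ -0.0024991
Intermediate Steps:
A = 1 (A = -2 + 3 = 1)
S(M) = 1 - M
Q(I, N) = -2*I (Q(I, N) = (2*I)*(-1) = -2*I)
(-15*(-10)*0 + Q(S(-6), 4*(5 - 1)))/(2530 + 3072) = (-15*(-10)*0 - 2*(1 - 1*(-6)))/(2530 + 3072) = (150*0 - 2*(1 + 6))/5602 = (0 - 2*7)*(1/5602) = (0 - 14)*(1/5602) = -14*1/5602 = -7/2801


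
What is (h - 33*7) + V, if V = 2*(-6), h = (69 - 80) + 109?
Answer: -145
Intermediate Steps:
h = 98 (h = -11 + 109 = 98)
V = -12
(h - 33*7) + V = (98 - 33*7) - 12 = (98 - 231) - 12 = -133 - 12 = -145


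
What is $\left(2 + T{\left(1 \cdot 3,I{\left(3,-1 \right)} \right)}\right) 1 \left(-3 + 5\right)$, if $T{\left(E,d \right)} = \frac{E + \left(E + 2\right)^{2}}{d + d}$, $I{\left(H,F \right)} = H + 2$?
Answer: $\frac{48}{5} \approx 9.6$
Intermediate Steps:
$I{\left(H,F \right)} = 2 + H$
$T{\left(E,d \right)} = \frac{E + \left(2 + E\right)^{2}}{2 d}$
$\left(2 + T{\left(1 \cdot 3,I{\left(3,-1 \right)} \right)}\right) 1 \left(-3 + 5\right) = \left(2 + \frac{1 \cdot 3 + \left(2 + 1 \cdot 3\right)^{2}}{2 \left(2 + 3\right)}\right) 1 \left(-3 + 5\right) = \left(2 + \frac{3 + \left(2 + 3\right)^{2}}{2 \cdot 5}\right) 1 \cdot 2 = \left(2 + \frac{1}{2} \cdot \frac{1}{5} \left(3 + 5^{2}\right)\right) 2 = \left(2 + \frac{1}{2} \cdot \frac{1}{5} \left(3 + 25\right)\right) 2 = \left(2 + \frac{1}{2} \cdot \frac{1}{5} \cdot 28\right) 2 = \left(2 + \frac{14}{5}\right) 2 = \frac{24}{5} \cdot 2 = \frac{48}{5}$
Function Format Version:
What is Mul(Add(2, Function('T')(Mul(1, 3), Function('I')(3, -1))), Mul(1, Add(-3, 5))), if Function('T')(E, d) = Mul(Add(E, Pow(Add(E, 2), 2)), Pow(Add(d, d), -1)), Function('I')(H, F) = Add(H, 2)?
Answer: Rational(48, 5) ≈ 9.6000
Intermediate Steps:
Function('I')(H, F) = Add(2, H)
Function('T')(E, d) = Mul(Rational(1, 2), Pow(d, -1), Add(E, Pow(Add(2, E), 2))) (Function('T')(E, d) = Mul(Add(E, Pow(Add(2, E), 2)), Pow(Mul(2, d), -1)) = Mul(Add(E, Pow(Add(2, E), 2)), Mul(Rational(1, 2), Pow(d, -1))) = Mul(Rational(1, 2), Pow(d, -1), Add(E, Pow(Add(2, E), 2))))
Mul(Add(2, Function('T')(Mul(1, 3), Function('I')(3, -1))), Mul(1, Add(-3, 5))) = Mul(Add(2, Mul(Rational(1, 2), Pow(Add(2, 3), -1), Add(Mul(1, 3), Pow(Add(2, Mul(1, 3)), 2)))), Mul(1, Add(-3, 5))) = Mul(Add(2, Mul(Rational(1, 2), Pow(5, -1), Add(3, Pow(Add(2, 3), 2)))), Mul(1, 2)) = Mul(Add(2, Mul(Rational(1, 2), Rational(1, 5), Add(3, Pow(5, 2)))), 2) = Mul(Add(2, Mul(Rational(1, 2), Rational(1, 5), Add(3, 25))), 2) = Mul(Add(2, Mul(Rational(1, 2), Rational(1, 5), 28)), 2) = Mul(Add(2, Rational(14, 5)), 2) = Mul(Rational(24, 5), 2) = Rational(48, 5)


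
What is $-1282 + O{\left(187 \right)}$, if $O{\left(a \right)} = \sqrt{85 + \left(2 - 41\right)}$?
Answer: $-1282 + \sqrt{46} \approx -1275.2$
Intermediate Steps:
$O{\left(a \right)} = \sqrt{46}$ ($O{\left(a \right)} = \sqrt{85 - 39} = \sqrt{46}$)
$-1282 + O{\left(187 \right)} = -1282 + \sqrt{46}$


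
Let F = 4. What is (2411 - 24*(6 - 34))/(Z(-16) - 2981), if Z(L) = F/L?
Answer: -12332/11925 ≈ -1.0341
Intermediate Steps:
Z(L) = 4/L
(2411 - 24*(6 - 34))/(Z(-16) - 2981) = (2411 - 24*(6 - 34))/(4/(-16) - 2981) = (2411 - 24*(-28))/(4*(-1/16) - 2981) = (2411 + 672)/(-¼ - 2981) = 3083/(-11925/4) = 3083*(-4/11925) = -12332/11925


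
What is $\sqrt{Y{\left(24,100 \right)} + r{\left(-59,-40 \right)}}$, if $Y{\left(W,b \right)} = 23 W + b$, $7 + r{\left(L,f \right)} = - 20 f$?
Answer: $17 \sqrt{5} \approx 38.013$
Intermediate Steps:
$r{\left(L,f \right)} = -7 - 20 f$
$Y{\left(W,b \right)} = b + 23 W$
$\sqrt{Y{\left(24,100 \right)} + r{\left(-59,-40 \right)}} = \sqrt{\left(100 + 23 \cdot 24\right) - -793} = \sqrt{\left(100 + 552\right) + \left(-7 + 800\right)} = \sqrt{652 + 793} = \sqrt{1445} = 17 \sqrt{5}$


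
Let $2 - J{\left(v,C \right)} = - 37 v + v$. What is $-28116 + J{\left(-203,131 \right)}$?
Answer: $-35422$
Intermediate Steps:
$J{\left(v,C \right)} = 2 + 36 v$ ($J{\left(v,C \right)} = 2 - \left(- 37 v + v\right) = 2 - - 36 v = 2 + 36 v$)
$-28116 + J{\left(-203,131 \right)} = -28116 + \left(2 + 36 \left(-203\right)\right) = -28116 + \left(2 - 7308\right) = -28116 - 7306 = -35422$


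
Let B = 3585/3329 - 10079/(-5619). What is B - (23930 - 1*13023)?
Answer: -203968838351/18705651 ≈ -10904.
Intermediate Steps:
B = 53697106/18705651 (B = 3585*(1/3329) - 10079*(-1/5619) = 3585/3329 + 10079/5619 = 53697106/18705651 ≈ 2.8706)
B - (23930 - 1*13023) = 53697106/18705651 - (23930 - 1*13023) = 53697106/18705651 - (23930 - 13023) = 53697106/18705651 - 1*10907 = 53697106/18705651 - 10907 = -203968838351/18705651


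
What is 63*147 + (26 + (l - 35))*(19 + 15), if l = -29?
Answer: 7969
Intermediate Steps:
63*147 + (26 + (l - 35))*(19 + 15) = 63*147 + (26 + (-29 - 35))*(19 + 15) = 9261 + (26 - 64)*34 = 9261 - 38*34 = 9261 - 1292 = 7969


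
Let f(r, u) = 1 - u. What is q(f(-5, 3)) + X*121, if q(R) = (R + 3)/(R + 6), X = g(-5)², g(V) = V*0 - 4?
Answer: 7745/4 ≈ 1936.3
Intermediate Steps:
g(V) = -4 (g(V) = 0 - 4 = -4)
X = 16 (X = (-4)² = 16)
q(R) = (3 + R)/(6 + R)
q(f(-5, 3)) + X*121 = (3 + (1 - 1*3))/(6 + (1 - 1*3)) + 16*121 = (3 + (1 - 3))/(6 + (1 - 3)) + 1936 = (3 - 2)/(6 - 2) + 1936 = 1/4 + 1936 = (¼)*1 + 1936 = ¼ + 1936 = 7745/4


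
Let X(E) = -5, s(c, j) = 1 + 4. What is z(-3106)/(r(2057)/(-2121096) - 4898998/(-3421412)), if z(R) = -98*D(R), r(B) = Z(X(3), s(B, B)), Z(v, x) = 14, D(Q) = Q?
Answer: 5874966322072176/27636162665 ≈ 2.1258e+5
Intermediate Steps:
s(c, j) = 5
r(B) = 14
z(R) = -98*R
z(-3106)/(r(2057)/(-2121096) - 4898998/(-3421412)) = (-98*(-3106))/(14/(-2121096) - 4898998/(-3421412)) = 304388/(14*(-1/2121096) - 4898998*(-1/3421412)) = 304388/(-7/1060548 + 52117/36398) = 304388/(27636162665/19300913052) = 304388*(19300913052/27636162665) = 5874966322072176/27636162665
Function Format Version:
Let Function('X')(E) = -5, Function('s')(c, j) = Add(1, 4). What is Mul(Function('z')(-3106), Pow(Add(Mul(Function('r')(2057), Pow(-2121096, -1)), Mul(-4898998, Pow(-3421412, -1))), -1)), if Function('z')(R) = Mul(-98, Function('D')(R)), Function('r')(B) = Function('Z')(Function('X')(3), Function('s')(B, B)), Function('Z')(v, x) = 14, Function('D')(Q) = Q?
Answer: Rational(5874966322072176, 27636162665) ≈ 2.1258e+5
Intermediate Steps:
Function('s')(c, j) = 5
Function('r')(B) = 14
Function('z')(R) = Mul(-98, R)
Mul(Function('z')(-3106), Pow(Add(Mul(Function('r')(2057), Pow(-2121096, -1)), Mul(-4898998, Pow(-3421412, -1))), -1)) = Mul(Mul(-98, -3106), Pow(Add(Mul(14, Pow(-2121096, -1)), Mul(-4898998, Pow(-3421412, -1))), -1)) = Mul(304388, Pow(Add(Mul(14, Rational(-1, 2121096)), Mul(-4898998, Rational(-1, 3421412))), -1)) = Mul(304388, Pow(Add(Rational(-7, 1060548), Rational(52117, 36398)), -1)) = Mul(304388, Pow(Rational(27636162665, 19300913052), -1)) = Mul(304388, Rational(19300913052, 27636162665)) = Rational(5874966322072176, 27636162665)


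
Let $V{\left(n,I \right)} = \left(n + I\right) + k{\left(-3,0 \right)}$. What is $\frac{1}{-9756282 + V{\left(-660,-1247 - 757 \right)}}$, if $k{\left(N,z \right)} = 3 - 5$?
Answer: $- \frac{1}{9758948} \approx -1.0247 \cdot 10^{-7}$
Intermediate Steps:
$k{\left(N,z \right)} = -2$
$V{\left(n,I \right)} = -2 + I + n$ ($V{\left(n,I \right)} = \left(n + I\right) - 2 = \left(I + n\right) - 2 = -2 + I + n$)
$\frac{1}{-9756282 + V{\left(-660,-1247 - 757 \right)}} = \frac{1}{-9756282 - 2666} = \frac{1}{-9758948} = - \frac{1}{9758948}$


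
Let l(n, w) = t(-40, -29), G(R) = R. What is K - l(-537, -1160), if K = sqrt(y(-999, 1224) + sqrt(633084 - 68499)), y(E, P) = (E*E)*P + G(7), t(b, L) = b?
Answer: 40 + sqrt(1221553231 + sqrt(564585)) ≈ 34991.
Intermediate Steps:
l(n, w) = -40
y(E, P) = 7 + P*E**2 (y(E, P) = (E*E)*P + 7 = E**2*P + 7 = P*E**2 + 7 = 7 + P*E**2)
K = sqrt(1221553231 + sqrt(564585)) (K = sqrt((7 + 1224*(-999)**2) + sqrt(633084 - 68499)) = sqrt((7 + 1224*998001) + sqrt(564585)) = sqrt((7 + 1221553224) + sqrt(564585)) = sqrt(1221553231 + sqrt(564585)) ≈ 34951.)
K - l(-537, -1160) = sqrt(1221553231 + sqrt(564585)) - 1*(-40) = sqrt(1221553231 + sqrt(564585)) + 40 = 40 + sqrt(1221553231 + sqrt(564585))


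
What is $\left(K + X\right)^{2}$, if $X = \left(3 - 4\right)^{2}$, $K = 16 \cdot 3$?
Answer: $2401$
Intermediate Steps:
$K = 48$
$X = 1$ ($X = \left(-1\right)^{2} = 1$)
$\left(K + X\right)^{2} = \left(48 + 1\right)^{2} = 49^{2} = 2401$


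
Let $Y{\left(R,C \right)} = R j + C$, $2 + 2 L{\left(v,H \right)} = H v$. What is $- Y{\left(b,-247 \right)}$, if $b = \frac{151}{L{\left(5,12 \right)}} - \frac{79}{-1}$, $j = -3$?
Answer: $\frac{14489}{29} \approx 499.62$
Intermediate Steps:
$L{\left(v,H \right)} = -1 + \frac{H v}{2}$
$b = \frac{2442}{29}$ ($b = \frac{151}{-1 + \frac{1}{2} \cdot 12 \cdot 5} - \frac{79}{-1} = \frac{151}{-1 + 30} - -79 = \frac{151}{29} + 79 = \frac{2442}{29} \approx 84.207$)
$Y{\left(R,C \right)} = C - 3 R$ ($Y{\left(R,C \right)} = R \left(-3\right) + C = - 3 R + C = C - 3 R$)
$- Y{\left(b,-247 \right)} = - (-247 - \frac{7326}{29}) = \left(-1\right) \left(- \frac{14489}{29}\right) = \frac{14489}{29}$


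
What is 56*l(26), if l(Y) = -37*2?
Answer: -4144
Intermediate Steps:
l(Y) = -74
56*l(26) = 56*(-74) = -4144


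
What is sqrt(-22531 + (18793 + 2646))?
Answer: 2*I*sqrt(273) ≈ 33.045*I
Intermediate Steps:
sqrt(-22531 + (18793 + 2646)) = sqrt(-22531 + 21439) = sqrt(-1092) = 2*I*sqrt(273)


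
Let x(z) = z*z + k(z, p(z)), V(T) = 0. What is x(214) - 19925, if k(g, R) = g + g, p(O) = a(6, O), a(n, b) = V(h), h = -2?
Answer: 26299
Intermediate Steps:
a(n, b) = 0
p(O) = 0
k(g, R) = 2*g
x(z) = z² + 2*z (x(z) = z*z + 2*z = z² + 2*z)
x(214) - 19925 = 214*(2 + 214) - 19925 = 214*216 - 19925 = 46224 - 19925 = 26299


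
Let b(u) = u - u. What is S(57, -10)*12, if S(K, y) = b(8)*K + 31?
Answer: 372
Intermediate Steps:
b(u) = 0
S(K, y) = 31 (S(K, y) = 0*K + 31 = 0 + 31 = 31)
S(57, -10)*12 = 31*12 = 372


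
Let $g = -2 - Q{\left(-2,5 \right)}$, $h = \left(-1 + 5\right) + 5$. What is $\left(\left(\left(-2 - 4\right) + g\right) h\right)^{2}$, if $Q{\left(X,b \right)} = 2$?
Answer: $8100$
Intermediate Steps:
$h = 9$ ($h = 4 + 5 = 9$)
$g = -4$ ($g = -2 - 2 = -4$)
$\left(\left(\left(-2 - 4\right) + g\right) h\right)^{2} = \left(\left(\left(-2 - 4\right) - 4\right) 9\right)^{2} = \left(\left(-6 - 4\right) 9\right)^{2} = \left(\left(-10\right) 9\right)^{2} = \left(-90\right)^{2} = 8100$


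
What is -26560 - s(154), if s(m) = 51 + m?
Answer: -26765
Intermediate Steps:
-26560 - s(154) = -26560 - (51 + 154) = -26560 - 1*205 = -26560 - 205 = -26765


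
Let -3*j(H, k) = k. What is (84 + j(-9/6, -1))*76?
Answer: 19228/3 ≈ 6409.3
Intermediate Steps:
j(H, k) = -k/3
(84 + j(-9/6, -1))*76 = (84 - ⅓*(-1))*76 = (84 + ⅓)*76 = (253/3)*76 = 19228/3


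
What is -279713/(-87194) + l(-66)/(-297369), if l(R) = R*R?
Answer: 9199795337/2880976954 ≈ 3.1933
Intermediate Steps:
l(R) = R**2
-279713/(-87194) + l(-66)/(-297369) = -279713/(-87194) + (-66)**2/(-297369) = -279713*(-1/87194) + 4356*(-1/297369) = 279713/87194 - 484/33041 = 9199795337/2880976954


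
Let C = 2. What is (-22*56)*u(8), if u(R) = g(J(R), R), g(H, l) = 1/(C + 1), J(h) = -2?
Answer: -1232/3 ≈ -410.67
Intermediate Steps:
g(H, l) = ⅓ (g(H, l) = 1/(2 + 1) = 1/3 = ⅓)
u(R) = ⅓
(-22*56)*u(8) = -22*56*(⅓) = -1232*⅓ = -1232/3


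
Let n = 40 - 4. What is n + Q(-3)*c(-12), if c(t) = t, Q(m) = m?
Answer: 72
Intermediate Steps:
n = 36
n + Q(-3)*c(-12) = 36 - 3*(-12) = 36 + 36 = 72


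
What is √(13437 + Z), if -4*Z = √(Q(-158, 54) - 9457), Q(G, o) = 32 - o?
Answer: √(53748 - I*√9479)/2 ≈ 115.92 - 0.10499*I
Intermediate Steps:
Z = -I*√9479/4 (Z = -√((32 - 1*54) - 9457)/4 = -√((32 - 54) - 9457)/4 = -√(-22 - 9457)/4 = -I*√9479/4 ≈ -24.34*I)
√(13437 + Z) = √(13437 - I*√9479/4)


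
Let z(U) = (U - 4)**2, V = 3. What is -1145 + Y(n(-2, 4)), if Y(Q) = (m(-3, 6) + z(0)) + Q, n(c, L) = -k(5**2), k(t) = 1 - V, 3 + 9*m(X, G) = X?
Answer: -3383/3 ≈ -1127.7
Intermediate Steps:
m(X, G) = -1/3 + X/9
z(U) = (-4 + U)**2
k(t) = -2 (k(t) = 1 - 1*3 = 1 - 3 = -2)
n(c, L) = 2 (n(c, L) = -1*(-2) = 2)
Y(Q) = 46/3 + Q (Y(Q) = ((-1/3 + (1/9)*(-3)) + (-4 + 0)**2) + Q = ((-1/3 - 1/3) + (-4)**2) + Q = (-2/3 + 16) + Q = 46/3 + Q)
-1145 + Y(n(-2, 4)) = -1145 + (46/3 + 2) = -1145 + 52/3 = -3383/3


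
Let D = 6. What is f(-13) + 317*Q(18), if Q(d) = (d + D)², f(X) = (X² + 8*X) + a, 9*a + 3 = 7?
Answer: 1643917/9 ≈ 1.8266e+5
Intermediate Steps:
a = 4/9 (a = -⅓ + (⅑)*7 = -⅓ + 7/9 = 4/9 ≈ 0.44444)
f(X) = 4/9 + X² + 8*X (f(X) = (X² + 8*X) + 4/9 = 4/9 + X² + 8*X)
Q(d) = (6 + d)² (Q(d) = (d + 6)² = (6 + d)²)
f(-13) + 317*Q(18) = (4/9 + (-13)² + 8*(-13)) + 317*(6 + 18)² = (4/9 + 169 - 104) + 317*24² = 589/9 + 317*576 = 589/9 + 182592 = 1643917/9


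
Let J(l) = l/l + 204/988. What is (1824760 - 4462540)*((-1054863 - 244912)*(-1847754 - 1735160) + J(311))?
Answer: -3034171241946335179440/247 ≈ -1.2284e+19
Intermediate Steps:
J(l) = 298/247 (J(l) = 1 + 204*(1/988) = 1 + 51/247 = 298/247)
(1824760 - 4462540)*((-1054863 - 244912)*(-1847754 - 1735160) + J(311)) = (1824760 - 4462540)*((-1054863 - 244912)*(-1847754 - 1735160) + 298/247) = -2637780*(-1299775*(-3582914) + 298/247) = -2637780*(4656982044350 + 298/247) = -2637780*1150274564954748/247 = -3034171241946335179440/247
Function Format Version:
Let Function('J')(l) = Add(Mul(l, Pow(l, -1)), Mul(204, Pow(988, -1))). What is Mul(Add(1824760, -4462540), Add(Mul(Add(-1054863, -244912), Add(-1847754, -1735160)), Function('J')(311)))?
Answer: Rational(-3034171241946335179440, 247) ≈ -1.2284e+19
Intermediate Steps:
Function('J')(l) = Rational(298, 247) (Function('J')(l) = Add(1, Mul(204, Rational(1, 988))) = Add(1, Rational(51, 247)) = Rational(298, 247))
Mul(Add(1824760, -4462540), Add(Mul(Add(-1054863, -244912), Add(-1847754, -1735160)), Function('J')(311))) = Mul(Add(1824760, -4462540), Add(Mul(Add(-1054863, -244912), Add(-1847754, -1735160)), Rational(298, 247))) = Mul(-2637780, Add(Mul(-1299775, -3582914), Rational(298, 247))) = Mul(-2637780, Add(4656982044350, Rational(298, 247))) = Mul(-2637780, Rational(1150274564954748, 247)) = Rational(-3034171241946335179440, 247)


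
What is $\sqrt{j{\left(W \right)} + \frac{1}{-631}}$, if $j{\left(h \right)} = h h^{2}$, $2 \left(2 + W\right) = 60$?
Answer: $\frac{3 \sqrt{971158849}}{631} \approx 148.16$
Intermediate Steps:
$W = 28$ ($W = -2 + \frac{1}{2} \cdot 60 = -2 + 30 = 28$)
$j{\left(h \right)} = h^{3}$
$\sqrt{j{\left(W \right)} + \frac{1}{-631}} = \sqrt{28^{3} + \frac{1}{-631}} = \sqrt{21952 - \frac{1}{631}} = \sqrt{\frac{13851711}{631}} = \frac{3 \sqrt{971158849}}{631}$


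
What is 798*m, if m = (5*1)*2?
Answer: 7980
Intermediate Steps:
m = 10 (m = 5*2 = 10)
798*m = 798*10 = 7980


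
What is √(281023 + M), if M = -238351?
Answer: 4*√2667 ≈ 206.57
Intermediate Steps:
√(281023 + M) = √(281023 - 238351) = √42672 = 4*√2667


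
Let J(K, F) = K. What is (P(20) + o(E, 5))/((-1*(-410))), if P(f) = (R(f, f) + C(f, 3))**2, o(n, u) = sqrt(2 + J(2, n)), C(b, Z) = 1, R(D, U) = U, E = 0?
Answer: 443/410 ≈ 1.0805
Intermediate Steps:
o(n, u) = 2 (o(n, u) = sqrt(2 + 2) = sqrt(4) = 2)
P(f) = (1 + f)**2 (P(f) = (f + 1)**2 = (1 + f)**2)
(P(20) + o(E, 5))/((-1*(-410))) = ((1 + 20)**2 + 2)/((-1*(-410))) = (21**2 + 2)/410 = (441 + 2)*(1/410) = 443*(1/410) = 443/410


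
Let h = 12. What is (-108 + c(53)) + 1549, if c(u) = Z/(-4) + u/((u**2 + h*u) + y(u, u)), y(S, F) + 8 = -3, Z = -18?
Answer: 2481950/1717 ≈ 1445.5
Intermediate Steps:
y(S, F) = -11 (y(S, F) = -8 - 3 = -11)
c(u) = 9/2 + u/(-11 + u**2 + 12*u) (c(u) = -18/(-4) + u/((u**2 + 12*u) - 11) = -18*(-1/4) + u/(-11 + u**2 + 12*u) = 9/2 + u/(-11 + u**2 + 12*u))
(-108 + c(53)) + 1549 = (-108 + (-99 + 9*53**2 + 110*53)/(2*(-11 + 53**2 + 12*53))) + 1549 = (-108 + (-99 + 9*2809 + 5830)/(2*(-11 + 2809 + 636))) + 1549 = (-108 + (1/2)*(-99 + 25281 + 5830)/3434) + 1549 = (-108 + (1/2)*(1/3434)*31012) + 1549 = (-108 + 7753/1717) + 1549 = -177683/1717 + 1549 = 2481950/1717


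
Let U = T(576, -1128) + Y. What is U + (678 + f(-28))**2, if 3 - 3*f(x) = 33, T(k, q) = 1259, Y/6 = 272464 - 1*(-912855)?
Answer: 7559397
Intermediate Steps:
Y = 7111914 (Y = 6*(272464 - 1*(-912855)) = 6*(272464 + 912855) = 6*1185319 = 7111914)
f(x) = -10 (f(x) = 1 - 1/3*33 = 1 - 11 = -10)
U = 7113173 (U = 1259 + 7111914 = 7113173)
U + (678 + f(-28))**2 = 7113173 + (678 - 10)**2 = 7113173 + 668**2 = 7113173 + 446224 = 7559397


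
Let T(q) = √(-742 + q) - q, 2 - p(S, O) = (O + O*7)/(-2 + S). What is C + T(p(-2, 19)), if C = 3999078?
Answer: 3999038 + 3*I*√78 ≈ 3.999e+6 + 26.495*I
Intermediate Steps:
p(S, O) = 2 - 8*O/(-2 + S) (p(S, O) = 2 - (O + O*7)/(-2 + S) = 2 - (O + 7*O)/(-2 + S) = 2 - 8*O/(-2 + S))
C + T(p(-2, 19)) = 3999078 + (√(-742 + 2*(-2 - 2 - 4*19)/(-2 - 2)) - 2*(-2 - 2 - 4*19)/(-2 - 2)) = 3999078 + (√(-742 + 2*(-2 - 2 - 76)/(-4)) - 2*(-2 - 2 - 76)/(-4)) = 3999078 + (√(-742 + 2*(-¼)*(-80)) - 2*(-1)*(-80)/4) = 3999078 + (√(-742 + 40) - 1*40) = 3999078 + (√(-702) - 40) = 3999078 + (3*I*√78 - 40) = 3999078 + (-40 + 3*I*√78) = 3999038 + 3*I*√78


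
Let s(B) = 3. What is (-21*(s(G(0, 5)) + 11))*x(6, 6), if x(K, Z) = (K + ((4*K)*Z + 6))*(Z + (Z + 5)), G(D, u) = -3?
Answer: -779688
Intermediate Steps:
x(K, Z) = (5 + 2*Z)*(6 + K + 4*K*Z) (x(K, Z) = (K + (4*K*Z + 6))*(Z + (5 + Z)) = (K + (6 + 4*K*Z))*(5 + 2*Z) = (6 + K + 4*K*Z)*(5 + 2*Z) = (5 + 2*Z)*(6 + K + 4*K*Z))
(-21*(s(G(0, 5)) + 11))*x(6, 6) = (-21*(3 + 11))*(30 + 5*6 + 12*6 + 8*6*6² + 22*6*6) = (-21*14)*(30 + 30 + 72 + 8*6*36 + 792) = -294*(30 + 30 + 72 + 1728 + 792) = -294*2652 = -779688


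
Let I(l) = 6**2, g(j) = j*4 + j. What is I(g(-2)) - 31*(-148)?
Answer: 4624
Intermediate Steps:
g(j) = 5*j (g(j) = 4*j + j = 5*j)
I(l) = 36
I(g(-2)) - 31*(-148) = 36 - 31*(-148) = 36 + 4588 = 4624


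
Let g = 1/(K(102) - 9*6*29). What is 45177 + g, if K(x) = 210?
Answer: 61260011/1356 ≈ 45177.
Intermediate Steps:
g = -1/1356 (g = 1/(210 - 9*6*29) = 1/(210 - 54*29) = 1/(210 - 1566) = 1/(-1356) = -1/1356 ≈ -0.00073746)
45177 + g = 45177 - 1/1356 = 61260011/1356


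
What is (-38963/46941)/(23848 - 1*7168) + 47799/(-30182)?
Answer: -18713320034693/11815889005080 ≈ -1.5837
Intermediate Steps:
(-38963/46941)/(23848 - 1*7168) + 47799/(-30182) = (-38963*1/46941)/(23848 - 7168) + 47799*(-1/30182) = -38963/46941/16680 - 47799/30182 = -38963/46941*1/16680 - 47799/30182 = -38963/782975880 - 47799/30182 = -18713320034693/11815889005080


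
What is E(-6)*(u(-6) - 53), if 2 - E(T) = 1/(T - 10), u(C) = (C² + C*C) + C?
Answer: 429/16 ≈ 26.813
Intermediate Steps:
u(C) = C + 2*C² (u(C) = (C² + C²) + C = 2*C² + C = C + 2*C²)
E(T) = 2 - 1/(-10 + T) (E(T) = 2 - 1/(T - 10) = 2 - 1/(-10 + T))
E(-6)*(u(-6) - 53) = ((-21 + 2*(-6))/(-10 - 6))*(-6*(1 + 2*(-6)) - 53) = ((-21 - 12)/(-16))*(-6*(1 - 12) - 53) = (-1/16*(-33))*(-6*(-11) - 53) = 33*(66 - 53)/16 = (33/16)*13 = 429/16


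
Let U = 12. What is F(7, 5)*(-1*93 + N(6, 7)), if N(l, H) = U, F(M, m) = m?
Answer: -405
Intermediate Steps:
N(l, H) = 12
F(7, 5)*(-1*93 + N(6, 7)) = 5*(-1*93 + 12) = 5*(-93 + 12) = 5*(-81) = -405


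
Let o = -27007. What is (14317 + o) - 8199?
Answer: -20889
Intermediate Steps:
(14317 + o) - 8199 = (14317 - 27007) - 8199 = -12690 - 8199 = -20889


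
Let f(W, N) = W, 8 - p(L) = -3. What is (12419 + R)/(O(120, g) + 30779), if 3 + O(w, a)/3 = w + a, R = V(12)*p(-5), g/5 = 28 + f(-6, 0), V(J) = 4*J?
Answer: 107/260 ≈ 0.41154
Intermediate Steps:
p(L) = 11 (p(L) = 8 - 1*(-3) = 8 + 3 = 11)
g = 110 (g = 5*(28 - 6) = 5*22 = 110)
R = 528 (R = (4*12)*11 = 48*11 = 528)
O(w, a) = -9 + 3*a + 3*w (O(w, a) = -9 + 3*(w + a) = -9 + 3*(a + w) = -9 + (3*a + 3*w) = -9 + 3*a + 3*w)
(12419 + R)/(O(120, g) + 30779) = (12419 + 528)/((-9 + 3*110 + 3*120) + 30779) = 12947/((-9 + 330 + 360) + 30779) = 12947/(681 + 30779) = 12947/31460 = 12947*(1/31460) = 107/260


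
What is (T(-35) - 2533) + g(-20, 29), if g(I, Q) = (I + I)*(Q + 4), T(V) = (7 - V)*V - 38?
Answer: -5361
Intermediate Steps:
T(V) = -38 + V*(7 - V) (T(V) = V*(7 - V) - 38 = -38 + V*(7 - V))
g(I, Q) = 2*I*(4 + Q) (g(I, Q) = (2*I)*(4 + Q) = 2*I*(4 + Q))
(T(-35) - 2533) + g(-20, 29) = ((-38 - 1*(-35)² + 7*(-35)) - 2533) + 2*(-20)*(4 + 29) = ((-38 - 1*1225 - 245) - 2533) + 2*(-20)*33 = ((-38 - 1225 - 245) - 2533) - 1320 = (-1508 - 2533) - 1320 = -4041 - 1320 = -5361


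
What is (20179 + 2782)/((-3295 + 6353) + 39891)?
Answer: 22961/42949 ≈ 0.53461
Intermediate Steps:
(20179 + 2782)/((-3295 + 6353) + 39891) = 22961/(3058 + 39891) = 22961/42949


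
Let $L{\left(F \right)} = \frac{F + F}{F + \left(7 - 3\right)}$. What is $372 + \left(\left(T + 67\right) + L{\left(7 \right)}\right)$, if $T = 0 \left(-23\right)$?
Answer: $\frac{4843}{11} \approx 440.27$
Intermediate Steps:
$L{\left(F \right)} = \frac{2 F}{4 + F}$ ($L{\left(F \right)} = \frac{2 F}{F + 4} = \frac{2 F}{4 + F}$)
$T = 0$
$372 + \left(\left(T + 67\right) + L{\left(7 \right)}\right) = 372 + \left(\left(0 + 67\right) + 2 \cdot 7 \frac{1}{4 + 7}\right) = 372 + \left(67 + 2 \cdot 7 \cdot \frac{1}{11}\right) = 372 + \left(67 + \frac{14}{11}\right) = 372 + \frac{751}{11} = \frac{4843}{11}$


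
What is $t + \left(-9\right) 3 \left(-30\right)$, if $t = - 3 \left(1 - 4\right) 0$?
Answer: $810$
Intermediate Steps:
$t = 0$ ($t = \left(-3\right) \left(-3\right) 0 = 9 \cdot 0 = 0$)
$t + \left(-9\right) 3 \left(-30\right) = 0 + \left(-9\right) 3 \left(-30\right) = 0 - -810 = 0 + 810 = 810$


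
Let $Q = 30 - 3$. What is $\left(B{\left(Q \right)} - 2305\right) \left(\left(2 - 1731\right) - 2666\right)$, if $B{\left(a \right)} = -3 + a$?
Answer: $10024995$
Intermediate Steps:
$Q = 27$ ($Q = 30 - 3 = 27$)
$\left(B{\left(Q \right)} - 2305\right) \left(\left(2 - 1731\right) - 2666\right) = \left(\left(-3 + 27\right) - 2305\right) \left(\left(2 - 1731\right) - 2666\right) = \left(24 - 2305\right) \left(-1729 - 2666\right) = \left(-2281\right) \left(-4395\right) = 10024995$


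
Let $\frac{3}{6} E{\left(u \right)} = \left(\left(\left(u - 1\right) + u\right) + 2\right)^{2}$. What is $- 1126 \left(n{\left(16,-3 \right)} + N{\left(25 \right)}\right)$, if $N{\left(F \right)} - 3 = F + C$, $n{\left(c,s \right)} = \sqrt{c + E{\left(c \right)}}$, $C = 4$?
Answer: $-36032 - 1126 \sqrt{2194} \approx -88774.0$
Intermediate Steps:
$E{\left(u \right)} = 2 \left(1 + 2 u\right)^{2}$ ($E{\left(u \right)} = 2 \left(\left(\left(u - 1\right) + u\right) + 2\right)^{2} = 2 \left(\left(\left(-1 + u\right) + u\right) + 2\right)^{2} = 2 \left(\left(-1 + 2 u\right) + 2\right)^{2} = 2 \left(1 + 2 u\right)^{2}$)
$n{\left(c,s \right)} = \sqrt{c + 2 \left(1 + 2 c\right)^{2}}$
$N{\left(F \right)} = 7 + F$ ($N{\left(F \right)} = 3 + \left(F + 4\right) = 3 + \left(4 + F\right) = 7 + F$)
$- 1126 \left(n{\left(16,-3 \right)} + N{\left(25 \right)}\right) = - 1126 \left(\sqrt{16 + 2 \left(1 + 2 \cdot 16\right)^{2}} + \left(7 + 25\right)\right) = - 1126 \left(\sqrt{16 + 2 \left(1 + 32\right)^{2}} + 32\right) = - 1126 \left(\sqrt{16 + 2 \cdot 33^{2}} + 32\right) = - 1126 \left(\sqrt{16 + 2 \cdot 1089} + 32\right) = - 1126 \left(\sqrt{16 + 2178} + 32\right) = - 1126 \left(\sqrt{2194} + 32\right) = - 1126 \left(32 + \sqrt{2194}\right) = -36032 - 1126 \sqrt{2194}$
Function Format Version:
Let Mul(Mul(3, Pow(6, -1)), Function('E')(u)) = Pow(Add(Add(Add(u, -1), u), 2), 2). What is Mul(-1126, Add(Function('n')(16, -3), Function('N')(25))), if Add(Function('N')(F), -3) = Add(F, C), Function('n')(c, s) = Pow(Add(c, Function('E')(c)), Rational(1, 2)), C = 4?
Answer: Add(-36032, Mul(-1126, Pow(2194, Rational(1, 2)))) ≈ -88774.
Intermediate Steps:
Function('E')(u) = Mul(2, Pow(Add(1, Mul(2, u)), 2)) (Function('E')(u) = Mul(2, Pow(Add(Add(Add(u, -1), u), 2), 2)) = Mul(2, Pow(Add(Add(Add(-1, u), u), 2), 2)) = Mul(2, Pow(Add(Add(-1, Mul(2, u)), 2), 2)) = Mul(2, Pow(Add(1, Mul(2, u)), 2)))
Function('n')(c, s) = Pow(Add(c, Mul(2, Pow(Add(1, Mul(2, c)), 2))), Rational(1, 2))
Function('N')(F) = Add(7, F) (Function('N')(F) = Add(3, Add(F, 4)) = Add(3, Add(4, F)) = Add(7, F))
Mul(-1126, Add(Function('n')(16, -3), Function('N')(25))) = Mul(-1126, Add(Pow(Add(16, Mul(2, Pow(Add(1, Mul(2, 16)), 2))), Rational(1, 2)), Add(7, 25))) = Mul(-1126, Add(Pow(Add(16, Mul(2, Pow(Add(1, 32), 2))), Rational(1, 2)), 32)) = Mul(-1126, Add(Pow(Add(16, Mul(2, Pow(33, 2))), Rational(1, 2)), 32)) = Mul(-1126, Add(Pow(Add(16, Mul(2, 1089)), Rational(1, 2)), 32)) = Mul(-1126, Add(Pow(Add(16, 2178), Rational(1, 2)), 32)) = Mul(-1126, Add(Pow(2194, Rational(1, 2)), 32)) = Mul(-1126, Add(32, Pow(2194, Rational(1, 2)))) = Add(-36032, Mul(-1126, Pow(2194, Rational(1, 2))))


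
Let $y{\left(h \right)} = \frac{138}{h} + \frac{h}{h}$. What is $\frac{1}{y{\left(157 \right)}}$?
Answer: $\frac{157}{295} \approx 0.5322$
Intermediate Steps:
$y{\left(h \right)} = 1 + \frac{138}{h}$ ($y{\left(h \right)} = \frac{138}{h} + 1 = 1 + \frac{138}{h}$)
$\frac{1}{y{\left(157 \right)}} = \frac{1}{\frac{1}{157} \left(138 + 157\right)} = \frac{1}{\frac{1}{157} \cdot 295} = \frac{1}{\frac{295}{157}} = \frac{157}{295}$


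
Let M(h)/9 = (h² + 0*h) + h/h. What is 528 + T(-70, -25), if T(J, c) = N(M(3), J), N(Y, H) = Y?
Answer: 618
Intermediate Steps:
M(h) = 9 + 9*h² (M(h) = 9*((h² + 0*h) + h/h) = 9*((h² + 0) + 1) = 9*(h² + 1) = 9*(1 + h²) = 9 + 9*h²)
T(J, c) = 90 (T(J, c) = 9 + 9*3² = 9 + 9*9 = 9 + 81 = 90)
528 + T(-70, -25) = 528 + 90 = 618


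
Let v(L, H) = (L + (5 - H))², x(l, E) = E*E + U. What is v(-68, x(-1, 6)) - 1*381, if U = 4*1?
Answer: 10228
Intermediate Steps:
U = 4
x(l, E) = 4 + E² (x(l, E) = E*E + 4 = E² + 4 = 4 + E²)
v(L, H) = (5 + L - H)²
v(-68, x(-1, 6)) - 1*381 = (5 - 68 - (4 + 6²))² - 1*381 = (5 - 68 - (4 + 36))² - 381 = (5 - 68 - 1*40)² - 381 = (5 - 68 - 40)² - 381 = (-103)² - 381 = 10609 - 381 = 10228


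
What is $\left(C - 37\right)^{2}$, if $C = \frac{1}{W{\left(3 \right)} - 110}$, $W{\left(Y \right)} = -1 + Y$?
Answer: $\frac{15976009}{11664} \approx 1369.7$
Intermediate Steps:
$C = - \frac{1}{108}$ ($C = \frac{1}{\left(-1 + 3\right) - 110} = \frac{1}{2 - 110} = \frac{1}{-108} = - \frac{1}{108} \approx -0.0092593$)
$\left(C - 37\right)^{2} = \left(- \frac{1}{108} - 37\right)^{2} = \left(- \frac{3997}{108}\right)^{2} = \frac{15976009}{11664}$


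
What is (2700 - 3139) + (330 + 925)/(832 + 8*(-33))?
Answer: -248097/568 ≈ -436.79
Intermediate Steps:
(2700 - 3139) + (330 + 925)/(832 + 8*(-33)) = -439 + 1255/(832 - 264) = -439 + 1255/568 = -248097/568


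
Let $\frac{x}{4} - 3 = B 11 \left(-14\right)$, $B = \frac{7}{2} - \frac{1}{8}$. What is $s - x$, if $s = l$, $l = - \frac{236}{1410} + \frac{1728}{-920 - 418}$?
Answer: $\frac{324734051}{157215} \approx 2065.5$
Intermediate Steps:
$B = \frac{27}{8}$ ($B = 7 \cdot \frac{1}{2} - \frac{1}{8} = \frac{7}{2} - \frac{1}{8} = \frac{27}{8} \approx 3.375$)
$x = -2067$ ($x = 12 + 4 \cdot \frac{27}{8} \cdot 11 \left(-14\right) = 12 + 4 \cdot \frac{297}{8} \left(-14\right) = 12 + 4 \left(- \frac{2079}{4}\right) = 12 - 2079 = -2067$)
$l = - \frac{229354}{157215}$ ($l = \left(-236\right) \frac{1}{1410} + \frac{1728}{-1338} = - \frac{118}{705} + 1728 \left(- \frac{1}{1338}\right) = - \frac{118}{705} - \frac{288}{223} = - \frac{229354}{157215} \approx -1.4589$)
$s = - \frac{229354}{157215} \approx -1.4589$
$s - x = - \frac{229354}{157215} - -2067 = - \frac{229354}{157215} + 2067 = \frac{324734051}{157215}$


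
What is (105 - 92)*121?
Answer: 1573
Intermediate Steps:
(105 - 92)*121 = 13*121 = 1573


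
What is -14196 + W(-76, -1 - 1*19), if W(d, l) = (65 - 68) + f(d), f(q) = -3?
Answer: -14202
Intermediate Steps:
W(d, l) = -6 (W(d, l) = (65 - 68) - 3 = -3 - 3 = -6)
-14196 + W(-76, -1 - 1*19) = -14196 - 6 = -14202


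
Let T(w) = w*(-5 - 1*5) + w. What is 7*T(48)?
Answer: -3024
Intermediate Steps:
T(w) = -9*w (T(w) = w*(-5 - 5) + w = w*(-10) + w = -10*w + w = -9*w)
7*T(48) = 7*(-9*48) = 7*(-432) = -3024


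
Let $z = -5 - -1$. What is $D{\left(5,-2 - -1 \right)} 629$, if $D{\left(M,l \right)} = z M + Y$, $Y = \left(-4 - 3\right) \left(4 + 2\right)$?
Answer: $-38998$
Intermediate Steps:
$z = -4$ ($z = -5 + 1 = -4$)
$Y = -42$ ($Y = \left(-7\right) 6 = -42$)
$D{\left(M,l \right)} = -42 - 4 M$ ($D{\left(M,l \right)} = - 4 M - 42 = -42 - 4 M$)
$D{\left(5,-2 - -1 \right)} 629 = \left(-42 - 20\right) 629 = \left(-62\right) 629 = -38998$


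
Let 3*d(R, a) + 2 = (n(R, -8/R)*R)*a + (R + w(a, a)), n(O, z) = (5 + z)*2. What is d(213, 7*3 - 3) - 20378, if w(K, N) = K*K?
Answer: -22547/3 ≈ -7515.7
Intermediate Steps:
w(K, N) = K²
n(O, z) = 10 + 2*z
d(R, a) = -⅔ + R/3 + a²/3 + R*a*(10 - 16/R)/3 (d(R, a) = -⅔ + (((10 + 2*(-8/R))*R)*a + (R + a²))/3 = -⅔ + (((10 - 16/R)*R)*a + (R + a²))/3 = -⅔ + ((R*(10 - 16/R))*a + (R + a²))/3 = -⅔ + (R*a*(10 - 16/R) + (R + a²))/3 = -⅔ + (R + a² + R*a*(10 - 16/R))/3 = -⅔ + (R/3 + a²/3 + R*a*(10 - 16/R)/3) = -⅔ + R/3 + a²/3 + R*a*(10 - 16/R)/3)
d(213, 7*3 - 3) - 20378 = (-⅔ + (⅓)*213 + (7*3 - 3)²/3 + 2*(7*3 - 3)*(-8 + 5*213)/3) - 20378 = (-⅔ + 71 + (21 - 3)²/3 + 2*(21 - 3)*(-8 + 1065)/3) - 20378 = (-⅔ + 71 + (⅓)*18² + (⅔)*18*1057) - 20378 = (-⅔ + 71 + (⅓)*324 + 12684) - 20378 = (-⅔ + 71 + 108 + 12684) - 20378 = 38587/3 - 20378 = -22547/3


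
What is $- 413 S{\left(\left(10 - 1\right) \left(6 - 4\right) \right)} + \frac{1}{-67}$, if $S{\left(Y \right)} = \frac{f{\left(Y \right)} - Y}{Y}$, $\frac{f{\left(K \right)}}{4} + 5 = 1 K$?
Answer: $- \frac{470416}{603} \approx -780.13$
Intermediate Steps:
$f{\left(K \right)} = -20 + 4 K$ ($f{\left(K \right)} = -20 + 4 \cdot 1 K = -20 + 4 K$)
$S{\left(Y \right)} = \frac{-20 + 3 Y}{Y}$ ($S{\left(Y \right)} = \frac{\left(-20 + 4 Y\right) - Y}{Y} = \frac{-20 + 3 Y}{Y}$)
$- 413 S{\left(\left(10 - 1\right) \left(6 - 4\right) \right)} + \frac{1}{-67} = - 413 \left(3 - \frac{20}{\left(10 - 1\right) \left(6 - 4\right)}\right) + \frac{1}{-67} = - 413 \left(3 - \frac{20}{9 \cdot 2}\right) - \frac{1}{67} = - 413 \left(3 - \frac{20}{18}\right) - \frac{1}{67} = - 413 \left(3 - \frac{10}{9}\right) - \frac{1}{67} = \left(-413\right) \frac{17}{9} - \frac{1}{67} = - \frac{7021}{9} - \frac{1}{67} = - \frac{470416}{603}$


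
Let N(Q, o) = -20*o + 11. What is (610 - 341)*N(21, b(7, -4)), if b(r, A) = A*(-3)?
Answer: -61601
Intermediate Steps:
b(r, A) = -3*A
N(Q, o) = 11 - 20*o
(610 - 341)*N(21, b(7, -4)) = (610 - 341)*(11 - (-60)*(-4)) = 269*(11 - 20*12) = 269*(11 - 240) = 269*(-229) = -61601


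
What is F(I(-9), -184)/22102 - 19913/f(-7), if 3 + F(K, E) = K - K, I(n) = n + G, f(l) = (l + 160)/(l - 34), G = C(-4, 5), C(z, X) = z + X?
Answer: 18044801707/3381606 ≈ 5336.2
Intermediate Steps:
C(z, X) = X + z
G = 1 (G = 5 - 4 = 1)
f(l) = (160 + l)/(-34 + l)
I(n) = 1 + n (I(n) = n + 1 = 1 + n)
F(K, E) = -3 (F(K, E) = -3 + (K - K) = -3 + 0 = -3)
F(I(-9), -184)/22102 - 19913/f(-7) = -3/22102 - 19913*(-34 - 7)/(160 - 7) = -3*1/22102 - 19913/(153/(-41)) = -3/22102 - 19913/((-1/41*153)) = -3/22102 - 19913/(-153/41) = -3/22102 - 19913*(-41/153) = -3/22102 + 816433/153 = 18044801707/3381606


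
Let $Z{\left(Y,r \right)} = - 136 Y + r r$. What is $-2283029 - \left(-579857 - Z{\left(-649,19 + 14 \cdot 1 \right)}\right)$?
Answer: $-1613819$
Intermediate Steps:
$Z{\left(Y,r \right)} = r^{2} - 136 Y$ ($Z{\left(Y,r \right)} = - 136 Y + r^{2} = r^{2} - 136 Y$)
$-2283029 - \left(-579857 - Z{\left(-649,19 + 14 \cdot 1 \right)}\right) = -2283029 - \left(-579857 - \left(\left(19 + 14 \cdot 1\right)^{2} - -88264\right)\right) = -2283029 - \left(-579857 - \left(\left(19 + 14\right)^{2} + 88264\right)\right) = -2283029 - \left(-579857 - \left(33^{2} + 88264\right)\right) = -2283029 - \left(-579857 - \left(1089 + 88264\right)\right) = -2283029 - \left(-579857 - 89353\right) = -2283029 - -669210 = -2283029 + 669210 = -1613819$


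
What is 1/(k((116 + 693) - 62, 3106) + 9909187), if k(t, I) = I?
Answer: 1/9912293 ≈ 1.0088e-7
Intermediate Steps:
1/(k((116 + 693) - 62, 3106) + 9909187) = 1/(3106 + 9909187) = 1/9912293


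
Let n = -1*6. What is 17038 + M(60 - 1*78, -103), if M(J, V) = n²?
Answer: 17074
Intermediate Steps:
n = -6
M(J, V) = 36 (M(J, V) = (-6)² = 36)
17038 + M(60 - 1*78, -103) = 17038 + 36 = 17074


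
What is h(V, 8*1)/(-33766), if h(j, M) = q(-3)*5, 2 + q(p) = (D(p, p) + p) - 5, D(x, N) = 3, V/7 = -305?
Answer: 35/33766 ≈ 0.0010365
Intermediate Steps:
V = -2135 (V = 7*(-305) = -2135)
q(p) = -4 + p (q(p) = -2 + ((3 + p) - 5) = -2 + (-2 + p) = -4 + p)
h(j, M) = -35 (h(j, M) = (-4 - 3)*5 = -7*5 = -35)
h(V, 8*1)/(-33766) = -35/(-33766) = -35*(-1/33766) = 35/33766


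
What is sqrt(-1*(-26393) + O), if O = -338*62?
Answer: sqrt(5437) ≈ 73.736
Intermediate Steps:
O = -20956
sqrt(-1*(-26393) + O) = sqrt(-1*(-26393) - 20956) = sqrt(26393 - 20956) = sqrt(5437)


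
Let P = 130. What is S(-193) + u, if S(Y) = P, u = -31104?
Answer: -30974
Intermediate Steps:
S(Y) = 130
S(-193) + u = 130 - 31104 = -30974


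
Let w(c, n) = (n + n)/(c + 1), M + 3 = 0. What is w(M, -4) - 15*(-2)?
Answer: 34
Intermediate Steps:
M = -3 (M = -3 + 0 = -3)
w(c, n) = 2*n/(1 + c) (w(c, n) = (2*n)/(1 + c) = 2*n/(1 + c))
w(M, -4) - 15*(-2) = 2*(-4)/(1 - 3) - 15*(-2) = 2*(-4)/(-2) + 30 = 2*(-4)*(-½) + 30 = 4 + 30 = 34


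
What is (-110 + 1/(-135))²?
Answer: 220552201/18225 ≈ 12102.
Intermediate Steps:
(-110 + 1/(-135))² = (-110 - 1/135)² = (-14851/135)² = 220552201/18225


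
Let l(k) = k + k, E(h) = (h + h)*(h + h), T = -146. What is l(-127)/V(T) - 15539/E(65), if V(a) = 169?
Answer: -40939/16900 ≈ -2.4224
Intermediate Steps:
E(h) = 4*h² (E(h) = (2*h)*(2*h) = 4*h²)
l(k) = 2*k
l(-127)/V(T) - 15539/E(65) = (2*(-127))/169 - 15539/(4*65²) = -254*1/169 - 15539/(4*4225) = -254/169 - 15539/16900 = -40939/16900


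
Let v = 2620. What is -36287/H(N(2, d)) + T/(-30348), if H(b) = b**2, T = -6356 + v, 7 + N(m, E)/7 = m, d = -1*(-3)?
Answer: -274165319/9294075 ≈ -29.499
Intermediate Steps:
d = 3
N(m, E) = -49 + 7*m
T = -3736 (T = -6356 + 2620 = -3736)
-36287/H(N(2, d)) + T/(-30348) = -36287/(-49 + 7*2)**2 - 3736/(-30348) = -36287/(-49 + 14)**2 - 3736*(-1/30348) = -36287/((-35)**2) + 934/7587 = -36287/1225 + 934/7587 = -274165319/9294075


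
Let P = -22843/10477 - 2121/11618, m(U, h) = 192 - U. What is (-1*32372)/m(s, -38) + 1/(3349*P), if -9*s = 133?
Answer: -280629986114012078/1792536700428899 ≈ -156.55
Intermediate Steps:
s = -133/9 (s = -⅑*133 = -133/9 ≈ -14.778)
P = -287611691/121721786 (P = -22843*1/10477 - 2121*1/11618 = -22843/10477 - 2121/11618 = -287611691/121721786 ≈ -2.3629)
(-1*32372)/m(s, -38) + 1/(3349*P) = (-1*32372)/(192 - 1*(-133/9)) + 1/(3349*(-287611691/121721786)) = -32372/(192 + 133/9) + (1/3349)*(-121721786/287611691) = -32372/1861/9 - 121721786/963211553159 = -32372*9/1861 - 121721786/963211553159 = -291348/1861 - 121721786/963211553159 = -280629986114012078/1792536700428899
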